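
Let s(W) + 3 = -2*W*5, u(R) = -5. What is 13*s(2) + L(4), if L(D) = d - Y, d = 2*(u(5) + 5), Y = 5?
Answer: -304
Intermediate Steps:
s(W) = -3 - 10*W (s(W) = -3 - 2*W*5 = -3 - 10*W)
d = 0 (d = 2*(-5 + 5) = 2*0 = 0)
L(D) = -5 (L(D) = 0 - 1*5 = 0 - 5 = -5)
13*s(2) + L(4) = 13*(-3 - 10*2) - 5 = 13*(-3 - 20) - 5 = 13*(-23) - 5 = -299 - 5 = -304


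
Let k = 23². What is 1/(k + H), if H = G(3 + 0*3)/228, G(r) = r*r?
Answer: 76/40207 ≈ 0.0018902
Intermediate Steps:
k = 529
G(r) = r²
H = 3/76 (H = (3 + 0*3)²/228 = (3 + 0)²*(1/228) = 3²*(1/228) = 9*(1/228) = 3/76 ≈ 0.039474)
1/(k + H) = 1/(529 + 3/76) = 1/(40207/76) = 76/40207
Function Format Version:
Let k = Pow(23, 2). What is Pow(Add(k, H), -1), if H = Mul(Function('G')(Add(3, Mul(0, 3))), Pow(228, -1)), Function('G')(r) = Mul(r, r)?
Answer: Rational(76, 40207) ≈ 0.0018902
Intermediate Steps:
k = 529
Function('G')(r) = Pow(r, 2)
H = Rational(3, 76) (H = Mul(Pow(Add(3, Mul(0, 3)), 2), Pow(228, -1)) = Mul(Pow(Add(3, 0), 2), Rational(1, 228)) = Mul(Pow(3, 2), Rational(1, 228)) = Mul(9, Rational(1, 228)) = Rational(3, 76) ≈ 0.039474)
Pow(Add(k, H), -1) = Pow(Add(529, Rational(3, 76)), -1) = Pow(Rational(40207, 76), -1) = Rational(76, 40207)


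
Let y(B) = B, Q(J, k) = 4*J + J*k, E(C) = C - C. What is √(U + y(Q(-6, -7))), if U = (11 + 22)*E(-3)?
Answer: 3*√2 ≈ 4.2426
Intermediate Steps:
E(C) = 0
U = 0 (U = (11 + 22)*0 = 33*0 = 0)
√(U + y(Q(-6, -7))) = √(0 - 6*(4 - 7)) = √(0 - 6*(-3)) = √(0 + 18) = √18 = 3*√2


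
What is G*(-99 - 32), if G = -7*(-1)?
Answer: -917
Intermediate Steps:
G = 7
G*(-99 - 32) = 7*(-99 - 32) = 7*(-131) = -917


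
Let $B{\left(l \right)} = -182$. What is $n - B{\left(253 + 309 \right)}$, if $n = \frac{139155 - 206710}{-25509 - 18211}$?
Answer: $\frac{1604919}{8744} \approx 183.55$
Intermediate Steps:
$n = \frac{13511}{8744}$ ($n = - \frac{67555}{-43720} = \left(-67555\right) \left(- \frac{1}{43720}\right) = \frac{13511}{8744} \approx 1.5452$)
$n - B{\left(253 + 309 \right)} = \frac{13511}{8744} - -182 = \frac{13511}{8744} + 182 = \frac{1604919}{8744}$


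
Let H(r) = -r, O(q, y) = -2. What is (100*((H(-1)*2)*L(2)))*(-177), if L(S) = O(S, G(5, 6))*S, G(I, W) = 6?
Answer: 141600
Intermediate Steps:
L(S) = -2*S
(100*((H(-1)*2)*L(2)))*(-177) = (100*((-1*(-1)*2)*(-2*2)))*(-177) = (100*((1*2)*(-4)))*(-177) = (100*(2*(-4)))*(-177) = (100*(-8))*(-177) = -800*(-177) = 141600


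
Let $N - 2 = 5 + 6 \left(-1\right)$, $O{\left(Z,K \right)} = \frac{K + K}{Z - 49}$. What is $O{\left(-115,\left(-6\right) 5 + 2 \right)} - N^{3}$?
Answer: $- \frac{27}{41} \approx -0.65854$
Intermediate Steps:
$O{\left(Z,K \right)} = \frac{2 K}{-49 + Z}$
$N = 1$ ($N = 2 + \left(5 + 6 \left(-1\right)\right) = 2 + \left(5 - 6\right) = 2 - 1 = 1$)
$O{\left(-115,\left(-6\right) 5 + 2 \right)} - N^{3} = \frac{2 \left(\left(-6\right) 5 + 2\right)}{-49 - 115} - 1^{3} = \frac{2 \left(-30 + 2\right)}{-164} - 1 = 2 \left(-28\right) \left(- \frac{1}{164}\right) - 1 = \frac{14}{41} - 1 = - \frac{27}{41}$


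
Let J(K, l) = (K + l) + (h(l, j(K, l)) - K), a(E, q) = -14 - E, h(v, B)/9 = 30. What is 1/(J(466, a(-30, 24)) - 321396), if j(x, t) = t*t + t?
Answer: -1/321110 ≈ -3.1142e-6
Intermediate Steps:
j(x, t) = t + t² (j(x, t) = t² + t = t + t²)
h(v, B) = 270 (h(v, B) = 9*30 = 270)
J(K, l) = 270 + l (J(K, l) = (K + l) + (270 - K) = 270 + l)
1/(J(466, a(-30, 24)) - 321396) = 1/((270 + (-14 - 1*(-30))) - 321396) = 1/((270 + (-14 + 30)) - 321396) = 1/((270 + 16) - 321396) = 1/(286 - 321396) = 1/(-321110) = -1/321110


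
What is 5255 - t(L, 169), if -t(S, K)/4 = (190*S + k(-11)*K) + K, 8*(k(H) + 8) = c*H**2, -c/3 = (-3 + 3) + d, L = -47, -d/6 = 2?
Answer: 332885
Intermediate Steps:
d = -12 (d = -6*2 = -12)
c = 36 (c = -3*((-3 + 3) - 12) = -3*(0 - 12) = -3*(-12) = 36)
k(H) = -8 + 9*H**2/2 (k(H) = -8 + (36*H**2)/8 = -8 + 9*H**2/2)
t(S, K) = -2150*K - 760*S (t(S, K) = -4*((190*S + (-8 + (9/2)*(-11)**2)*K) + K) = -4*((190*S + (-8 + (9/2)*121)*K) + K) = -4*((190*S + (-8 + 1089/2)*K) + K) = -4*((190*S + 1073*K/2) + K) = -4*(190*S + 1075*K/2) = -2150*K - 760*S)
5255 - t(L, 169) = 5255 - (-2150*169 - 760*(-47)) = 5255 - (-363350 + 35720) = 5255 - 1*(-327630) = 5255 + 327630 = 332885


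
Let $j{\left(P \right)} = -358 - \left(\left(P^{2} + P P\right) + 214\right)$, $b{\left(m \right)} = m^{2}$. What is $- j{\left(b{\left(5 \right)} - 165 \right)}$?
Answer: $39772$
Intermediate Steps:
$j{\left(P \right)} = -572 - 2 P^{2}$ ($j{\left(P \right)} = -358 - \left(\left(P^{2} + P^{2}\right) + 214\right) = -358 - \left(2 P^{2} + 214\right) = -358 - \left(214 + 2 P^{2}\right) = -572 - 2 P^{2}$)
$- j{\left(b{\left(5 \right)} - 165 \right)} = - (-572 - 2 \left(5^{2} - 165\right)^{2}) = - (-572 - 2 \left(25 - 165\right)^{2}) = - (-572 - 2 \left(-140\right)^{2}) = - (-572 - 39200) = \left(-1\right) \left(-39772\right) = 39772$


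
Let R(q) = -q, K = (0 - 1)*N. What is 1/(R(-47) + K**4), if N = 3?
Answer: 1/128 ≈ 0.0078125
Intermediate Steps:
K = -3 (K = (0 - 1)*3 = -1*3 = -3)
1/(R(-47) + K**4) = 1/(-1*(-47) + (-3)**4) = 1/(47 + 81) = 1/128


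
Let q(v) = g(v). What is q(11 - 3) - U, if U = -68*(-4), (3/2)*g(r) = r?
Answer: -800/3 ≈ -266.67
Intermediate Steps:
g(r) = 2*r/3
q(v) = 2*v/3
U = 272
q(11 - 3) - U = 2*(11 - 3)/3 - 1*272 = (⅔)*8 - 272 = 16/3 - 272 = -800/3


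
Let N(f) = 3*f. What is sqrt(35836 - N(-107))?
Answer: sqrt(36157) ≈ 190.15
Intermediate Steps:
sqrt(35836 - N(-107)) = sqrt(35836 - 3*(-107)) = sqrt(35836 - 1*(-321)) = sqrt(35836 + 321) = sqrt(36157)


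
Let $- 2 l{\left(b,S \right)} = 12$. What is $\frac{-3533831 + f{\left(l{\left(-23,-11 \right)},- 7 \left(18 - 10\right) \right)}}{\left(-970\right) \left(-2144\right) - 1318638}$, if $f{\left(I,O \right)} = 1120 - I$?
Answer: $- \frac{3532705}{761042} \approx -4.6419$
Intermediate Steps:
$l{\left(b,S \right)} = -6$ ($l{\left(b,S \right)} = \left(- \frac{1}{2}\right) 12 = -6$)
$\frac{-3533831 + f{\left(l{\left(-23,-11 \right)},- 7 \left(18 - 10\right) \right)}}{\left(-970\right) \left(-2144\right) - 1318638} = \frac{-3533831 + \left(1120 - -6\right)}{\left(-970\right) \left(-2144\right) - 1318638} = \frac{-3533831 + \left(1120 + 6\right)}{2079680 - 1318638} = \frac{-3533831 + 1126}{761042} = \left(-3532705\right) \frac{1}{761042} = - \frac{3532705}{761042}$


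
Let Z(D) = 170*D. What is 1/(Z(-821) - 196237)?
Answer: -1/335807 ≈ -2.9779e-6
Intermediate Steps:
1/(Z(-821) - 196237) = 1/(170*(-821) - 196237) = 1/(-139570 - 196237) = 1/(-335807) = -1/335807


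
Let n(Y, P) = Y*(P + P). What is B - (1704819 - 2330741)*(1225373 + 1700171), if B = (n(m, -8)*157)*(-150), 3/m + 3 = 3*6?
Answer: 1831162426928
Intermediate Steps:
m = ⅕ (m = 3/(-3 + 3*6) = 3/(-3 + 18) = 3/15 = 3*(1/15) = ⅕ ≈ 0.20000)
n(Y, P) = 2*P*Y (n(Y, P) = Y*(2*P) = 2*P*Y)
B = 75360 (B = ((2*(-8)*(⅕))*157)*(-150) = -16/5*157*(-150) = -2512/5*(-150) = 75360)
B - (1704819 - 2330741)*(1225373 + 1700171) = 75360 - (1704819 - 2330741)*(1225373 + 1700171) = 75360 - (-625922)*2925544 = 75360 - 1*(-1831162351568) = 75360 + 1831162351568 = 1831162426928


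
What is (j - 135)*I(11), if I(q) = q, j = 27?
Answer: -1188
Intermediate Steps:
(j - 135)*I(11) = (27 - 135)*11 = -108*11 = -1188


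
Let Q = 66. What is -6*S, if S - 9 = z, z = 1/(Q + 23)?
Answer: -4812/89 ≈ -54.067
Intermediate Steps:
z = 1/89 (z = 1/(66 + 23) = 1/89 ≈ 0.011236)
S = 802/89 (S = 9 + 1/89 = 802/89 ≈ 9.0112)
-6*S = -6*802/89 = -4812/89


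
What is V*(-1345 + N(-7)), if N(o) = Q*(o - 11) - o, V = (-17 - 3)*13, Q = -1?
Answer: 343200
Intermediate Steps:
V = -260 (V = -20*13 = -260)
N(o) = 11 - 2*o (N(o) = -(o - 11) - o = -(-11 + o) - o = (11 - o) - o = 11 - 2*o)
V*(-1345 + N(-7)) = -260*(-1345 + (11 - 2*(-7))) = -260*(-1345 + (11 + 14)) = -260*(-1345 + 25) = -260*(-1320) = 343200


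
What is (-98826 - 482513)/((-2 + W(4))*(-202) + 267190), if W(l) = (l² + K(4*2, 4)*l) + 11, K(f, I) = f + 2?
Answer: -581339/254060 ≈ -2.2882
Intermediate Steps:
K(f, I) = 2 + f
W(l) = 11 + l² + 10*l (W(l) = (l² + (2 + 4*2)*l) + 11 = (l² + (2 + 8)*l) + 11 = (l² + 10*l) + 11 = 11 + l² + 10*l)
(-98826 - 482513)/((-2 + W(4))*(-202) + 267190) = (-98826 - 482513)/((-2 + (11 + 4² + 10*4))*(-202) + 267190) = -581339/((-2 + (11 + 16 + 40))*(-202) + 267190) = -581339/((-2 + 67)*(-202) + 267190) = -581339/(65*(-202) + 267190) = -581339/(-13130 + 267190) = -581339/254060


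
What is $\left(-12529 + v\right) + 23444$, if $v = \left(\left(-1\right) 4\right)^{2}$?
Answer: $10931$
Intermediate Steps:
$v = 16$ ($v = \left(-4\right)^{2} = 16$)
$\left(-12529 + v\right) + 23444 = \left(-12529 + 16\right) + 23444 = -12513 + 23444 = 10931$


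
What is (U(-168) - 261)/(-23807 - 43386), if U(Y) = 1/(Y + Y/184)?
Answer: 1014008/261044805 ≈ 0.0038844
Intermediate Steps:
U(Y) = 184/(185*Y) (U(Y) = 1/(Y + Y*(1/184)) = 1/(Y + Y/184) = 1/(185*Y/184) = 184/(185*Y))
(U(-168) - 261)/(-23807 - 43386) = ((184/185)/(-168) - 261)/(-23807 - 43386) = ((184/185)*(-1/168) - 261)/(-67193) = (-23/3885 - 261)*(-1/67193) = -1014008/3885*(-1/67193) = 1014008/261044805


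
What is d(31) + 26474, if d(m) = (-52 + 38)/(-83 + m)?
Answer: 688331/26 ≈ 26474.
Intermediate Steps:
d(m) = -14/(-83 + m)
d(31) + 26474 = -14/(-83 + 31) + 26474 = -14/(-52) + 26474 = -14*(-1/52) + 26474 = 7/26 + 26474 = 688331/26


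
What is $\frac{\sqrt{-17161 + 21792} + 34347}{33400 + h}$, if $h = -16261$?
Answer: $\frac{11449}{5713} + \frac{\sqrt{4631}}{17139} \approx 2.008$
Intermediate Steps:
$\frac{\sqrt{-17161 + 21792} + 34347}{33400 + h} = \frac{\sqrt{-17161 + 21792} + 34347}{33400 - 16261} = \frac{\sqrt{4631} + 34347}{17139} = \left(34347 + \sqrt{4631}\right) \frac{1}{17139} = \frac{11449}{5713} + \frac{\sqrt{4631}}{17139}$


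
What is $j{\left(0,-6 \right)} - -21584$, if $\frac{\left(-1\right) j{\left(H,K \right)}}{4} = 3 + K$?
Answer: $21596$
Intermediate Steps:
$j{\left(H,K \right)} = -12 - 4 K$ ($j{\left(H,K \right)} = - 4 \left(3 + K\right) = -12 - 4 K$)
$j{\left(0,-6 \right)} - -21584 = \left(-12 - -24\right) - -21584 = \left(-12 + 24\right) + 21584 = 12 + 21584 = 21596$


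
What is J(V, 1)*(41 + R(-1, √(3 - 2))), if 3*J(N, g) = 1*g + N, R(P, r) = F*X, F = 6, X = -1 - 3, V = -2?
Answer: -17/3 ≈ -5.6667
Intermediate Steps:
X = -4
R(P, r) = -24 (R(P, r) = 6*(-4) = -24)
J(N, g) = N/3 + g/3 (J(N, g) = (1*g + N)/3 = (g + N)/3 = (N + g)/3 = N/3 + g/3)
J(V, 1)*(41 + R(-1, √(3 - 2))) = ((⅓)*(-2) + (⅓)*1)*(41 - 24) = (-⅔ + ⅓)*17 = -⅓*17 = -17/3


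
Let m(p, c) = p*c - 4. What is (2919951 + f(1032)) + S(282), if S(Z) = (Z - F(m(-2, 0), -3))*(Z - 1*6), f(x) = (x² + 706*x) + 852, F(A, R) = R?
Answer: 4793079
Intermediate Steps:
m(p, c) = -4 + c*p (m(p, c) = c*p - 4 = -4 + c*p)
f(x) = 852 + x² + 706*x
S(Z) = (-6 + Z)*(3 + Z) (S(Z) = (Z - 1*(-3))*(Z - 1*6) = (Z + 3)*(Z - 6) = (3 + Z)*(-6 + Z) = (-6 + Z)*(3 + Z))
(2919951 + f(1032)) + S(282) = (2919951 + (852 + 1032² + 706*1032)) + (-18 + 282² - 3*282) = (2919951 + (852 + 1065024 + 728592)) + (-18 + 79524 - 846) = (2919951 + 1794468) + 78660 = 4714419 + 78660 = 4793079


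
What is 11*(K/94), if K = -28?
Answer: -154/47 ≈ -3.2766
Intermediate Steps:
11*(K/94) = 11*(-28/94) = 11*(-28*1/94) = 11*(-14/47) = -154/47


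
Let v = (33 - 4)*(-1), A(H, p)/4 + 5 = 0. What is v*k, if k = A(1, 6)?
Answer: 580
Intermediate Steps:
A(H, p) = -20 (A(H, p) = -20 + 4*0 = -20 + 0 = -20)
k = -20
v = -29 (v = 29*(-1) = -29)
v*k = -29*(-20) = 580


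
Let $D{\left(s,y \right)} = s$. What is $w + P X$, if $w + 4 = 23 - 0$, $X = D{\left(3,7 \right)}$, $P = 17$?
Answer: $70$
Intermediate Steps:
$X = 3$
$w = 19$ ($w = -4 + \left(23 - 0\right) = -4 + \left(23 + 0\right) = -4 + 23 = 19$)
$w + P X = 19 + 17 \cdot 3 = 19 + 51 = 70$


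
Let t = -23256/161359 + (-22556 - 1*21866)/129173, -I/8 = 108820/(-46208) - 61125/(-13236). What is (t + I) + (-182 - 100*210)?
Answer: -63982758894937616365/3017970291259484 ≈ -21201.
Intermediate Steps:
I = -28835885/1592732 (I = -8*(108820/(-46208) - 61125/(-13236)) = -8*(108820*(-1/46208) - 61125*(-1/13236)) = -8*(-27205/11552 + 20375/4412) = -8*28835885/12741856 = -28835885/1592732 ≈ -18.105)
t = -924721526/1894838737 (t = -23256*1/161359 + (-22556 - 21866)*(1/129173) = -23256/161359 - 44422*1/129173 = -23256/161359 - 44422/129173 = -924721526/1894838737 ≈ -0.48802)
(t + I) + (-182 - 100*210) = (-924721526/1894838737 - 28835885/1592732) + (-182 - 100*210) = -56112185479226277/3017970291259484 + (-182 - 21000) = -56112185479226277/3017970291259484 - 21182 = -63982758894937616365/3017970291259484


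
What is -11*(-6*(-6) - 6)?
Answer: -330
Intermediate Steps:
-11*(-6*(-6) - 6) = -11*(36 - 6) = -11*30 = -330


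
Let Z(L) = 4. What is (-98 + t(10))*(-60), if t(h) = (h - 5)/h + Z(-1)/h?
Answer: 5826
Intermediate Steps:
t(h) = 4/h + (-5 + h)/h (t(h) = (h - 5)/h + 4/h = (-5 + h)/h + 4/h = 4/h + (-5 + h)/h)
(-98 + t(10))*(-60) = (-98 + (-1 + 10)/10)*(-60) = (-98 + (1/10)*9)*(-60) = (-98 + 9/10)*(-60) = -971/10*(-60) = 5826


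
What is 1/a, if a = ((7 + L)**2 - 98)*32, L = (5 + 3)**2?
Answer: 1/158176 ≈ 6.3221e-6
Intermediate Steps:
L = 64 (L = 8**2 = 64)
a = 158176 (a = ((7 + 64)**2 - 98)*32 = (71**2 - 98)*32 = (5041 - 98)*32 = 4943*32 = 158176)
1/a = 1/158176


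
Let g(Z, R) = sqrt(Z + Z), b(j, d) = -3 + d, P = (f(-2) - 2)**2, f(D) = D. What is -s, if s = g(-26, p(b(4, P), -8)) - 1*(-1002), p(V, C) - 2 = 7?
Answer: -1002 - 2*I*sqrt(13) ≈ -1002.0 - 7.2111*I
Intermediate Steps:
P = 16 (P = (-2 - 2)**2 = (-4)**2 = 16)
p(V, C) = 9 (p(V, C) = 2 + 7 = 9)
g(Z, R) = sqrt(2)*sqrt(Z) (g(Z, R) = sqrt(2*Z) = sqrt(2)*sqrt(Z))
s = 1002 + 2*I*sqrt(13) (s = sqrt(2)*sqrt(-26) - 1*(-1002) = sqrt(2)*(I*sqrt(26)) + 1002 = 2*I*sqrt(13) + 1002 = 1002 + 2*I*sqrt(13) ≈ 1002.0 + 7.2111*I)
-s = -(1002 + 2*I*sqrt(13)) = -1002 - 2*I*sqrt(13)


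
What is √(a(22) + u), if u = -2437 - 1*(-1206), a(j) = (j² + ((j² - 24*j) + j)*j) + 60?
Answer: I*√1171 ≈ 34.22*I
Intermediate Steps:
a(j) = 60 + j² + j*(j² - 23*j) (a(j) = (j² + (j² - 23*j)*j) + 60 = (j² + j*(j² - 23*j)) + 60 = 60 + j² + j*(j² - 23*j))
u = -1231 (u = -2437 + 1206 = -1231)
√(a(22) + u) = √((60 + 22³ - 22*22²) - 1231) = √((60 + 10648 - 22*484) - 1231) = √((60 + 10648 - 10648) - 1231) = √(60 - 1231) = √(-1171) = I*√1171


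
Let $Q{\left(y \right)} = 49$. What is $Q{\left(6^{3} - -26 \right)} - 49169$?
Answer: $-49120$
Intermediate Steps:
$Q{\left(6^{3} - -26 \right)} - 49169 = 49 - 49169 = -49120$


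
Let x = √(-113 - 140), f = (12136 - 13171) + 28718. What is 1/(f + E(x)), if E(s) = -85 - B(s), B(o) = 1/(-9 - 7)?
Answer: 16/441569 ≈ 3.6234e-5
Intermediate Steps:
f = 27683 (f = -1035 + 28718 = 27683)
x = I*√253 (x = √(-253) = I*√253 ≈ 15.906*I)
B(o) = -1/16 (B(o) = 1/(-16) = -1/16)
E(s) = -1359/16 (E(s) = -85 - 1*(-1/16) = -85 + 1/16 = -1359/16)
1/(f + E(x)) = 1/(27683 - 1359/16) = 1/(441569/16) = 16/441569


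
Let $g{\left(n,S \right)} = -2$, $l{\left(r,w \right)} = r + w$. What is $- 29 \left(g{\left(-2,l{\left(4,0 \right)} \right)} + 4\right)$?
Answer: $-58$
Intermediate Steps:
$- 29 \left(g{\left(-2,l{\left(4,0 \right)} \right)} + 4\right) = - 29 \left(-2 + 4\right) = \left(-29\right) 2 = -58$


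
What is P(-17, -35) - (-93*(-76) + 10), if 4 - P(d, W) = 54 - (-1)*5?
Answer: -7133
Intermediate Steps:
P(d, W) = -55 (P(d, W) = 4 - (54 - (-1)*5) = 4 - (54 - 1*(-5)) = 4 - (54 + 5) = 4 - 1*59 = 4 - 59 = -55)
P(-17, -35) - (-93*(-76) + 10) = -55 - (-93*(-76) + 10) = -55 - (7068 + 10) = -55 - 1*7078 = -55 - 7078 = -7133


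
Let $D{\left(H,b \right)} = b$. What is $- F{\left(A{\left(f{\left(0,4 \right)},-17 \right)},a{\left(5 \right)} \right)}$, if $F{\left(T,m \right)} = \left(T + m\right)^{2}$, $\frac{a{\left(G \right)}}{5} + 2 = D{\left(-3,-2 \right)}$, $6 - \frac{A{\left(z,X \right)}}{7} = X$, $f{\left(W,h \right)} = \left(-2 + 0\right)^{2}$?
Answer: $-19881$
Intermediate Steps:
$f{\left(W,h \right)} = 4$ ($f{\left(W,h \right)} = \left(-2\right)^{2} = 4$)
$A{\left(z,X \right)} = 42 - 7 X$
$a{\left(G \right)} = -20$ ($a{\left(G \right)} = -10 + 5 \left(-2\right) = -10 - 10 = -20$)
$- F{\left(A{\left(f{\left(0,4 \right)},-17 \right)},a{\left(5 \right)} \right)} = - \left(\left(42 - -119\right) - 20\right)^{2} = - \left(\left(42 + 119\right) - 20\right)^{2} = - \left(161 - 20\right)^{2} = - 141^{2} = \left(-1\right) 19881 = -19881$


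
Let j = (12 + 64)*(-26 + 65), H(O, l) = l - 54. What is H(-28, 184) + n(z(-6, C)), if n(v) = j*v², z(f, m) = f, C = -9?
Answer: 106834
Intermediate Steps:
H(O, l) = -54 + l
j = 2964 (j = 76*39 = 2964)
n(v) = 2964*v²
H(-28, 184) + n(z(-6, C)) = (-54 + 184) + 2964*(-6)² = 130 + 2964*36 = 130 + 106704 = 106834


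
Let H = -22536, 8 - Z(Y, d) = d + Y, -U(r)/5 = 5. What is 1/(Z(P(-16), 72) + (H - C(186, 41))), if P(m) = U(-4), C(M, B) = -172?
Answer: -1/22403 ≈ -4.4637e-5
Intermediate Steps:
U(r) = -25 (U(r) = -5*5 = -25)
P(m) = -25
Z(Y, d) = 8 - Y - d (Z(Y, d) = 8 - (d + Y) = 8 - (Y + d) = 8 + (-Y - d) = 8 - Y - d)
1/(Z(P(-16), 72) + (H - C(186, 41))) = 1/((8 - 1*(-25) - 1*72) + (-22536 - 1*(-172))) = 1/((8 + 25 - 72) + (-22536 + 172)) = 1/(-39 - 22364) = 1/(-22403) = -1/22403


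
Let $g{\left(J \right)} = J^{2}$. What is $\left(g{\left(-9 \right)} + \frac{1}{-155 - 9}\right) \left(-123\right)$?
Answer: $- \frac{39849}{4} \approx -9962.3$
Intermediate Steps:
$\left(g{\left(-9 \right)} + \frac{1}{-155 - 9}\right) \left(-123\right) = \left(\left(-9\right)^{2} + \frac{1}{-155 - 9}\right) \left(-123\right) = \left(81 + \frac{1}{-164}\right) \left(-123\right) = \left(81 - \frac{1}{164}\right) \left(-123\right) = \frac{13283}{164} \left(-123\right) = - \frac{39849}{4}$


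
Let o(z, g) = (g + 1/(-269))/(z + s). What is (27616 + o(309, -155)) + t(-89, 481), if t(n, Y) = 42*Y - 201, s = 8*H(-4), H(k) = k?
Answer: 3548043825/74513 ≈ 47616.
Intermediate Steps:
s = -32 (s = 8*(-4) = -32)
t(n, Y) = -201 + 42*Y
o(z, g) = (-1/269 + g)/(-32 + z) (o(z, g) = (g + 1/(-269))/(z - 32) = (g - 1/269)/(-32 + z) = (-1/269 + g)/(-32 + z))
(27616 + o(309, -155)) + t(-89, 481) = (27616 + (-1/269 - 155)/(-32 + 309)) + (-201 + 42*481) = (27616 - 41696/269/277) + (-201 + 20202) = (27616 + (1/277)*(-41696/269)) + 20001 = (27616 - 41696/74513) + 20001 = 2057709312/74513 + 20001 = 3548043825/74513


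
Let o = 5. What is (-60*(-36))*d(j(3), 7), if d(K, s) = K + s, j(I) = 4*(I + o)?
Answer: 84240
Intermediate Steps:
j(I) = 20 + 4*I (j(I) = 4*(I + 5) = 4*(5 + I) = 20 + 4*I)
(-60*(-36))*d(j(3), 7) = (-60*(-36))*((20 + 4*3) + 7) = 2160*((20 + 12) + 7) = 2160*(32 + 7) = 2160*39 = 84240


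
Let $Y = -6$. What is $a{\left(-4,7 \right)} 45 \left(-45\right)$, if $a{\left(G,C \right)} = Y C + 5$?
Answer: $74925$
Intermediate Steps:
$a{\left(G,C \right)} = 5 - 6 C$ ($a{\left(G,C \right)} = - 6 C + 5 = 5 - 6 C$)
$a{\left(-4,7 \right)} 45 \left(-45\right) = \left(5 - 42\right) 45 \left(-45\right) = \left(-37\right) 45 \left(-45\right) = \left(-1665\right) \left(-45\right) = 74925$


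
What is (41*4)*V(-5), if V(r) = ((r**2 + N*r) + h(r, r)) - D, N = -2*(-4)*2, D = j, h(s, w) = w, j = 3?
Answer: -10332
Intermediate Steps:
D = 3
N = 16 (N = 8*2 = 16)
V(r) = -3 + r**2 + 17*r (V(r) = ((r**2 + 16*r) + r) - 1*3 = (r**2 + 17*r) - 3 = -3 + r**2 + 17*r)
(41*4)*V(-5) = (41*4)*(-3 + (-5)**2 + 17*(-5)) = 164*(-3 + 25 - 85) = 164*(-63) = -10332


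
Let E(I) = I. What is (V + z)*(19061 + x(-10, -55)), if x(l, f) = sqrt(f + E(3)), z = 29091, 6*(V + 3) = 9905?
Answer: 3515477413/6 + 184433*I*sqrt(13)/3 ≈ 5.8591e+8 + 2.2166e+5*I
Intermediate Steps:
V = 9887/6 (V = -3 + (1/6)*9905 = -3 + 9905/6 = 9887/6 ≈ 1647.8)
x(l, f) = sqrt(3 + f) (x(l, f) = sqrt(f + 3) = sqrt(3 + f))
(V + z)*(19061 + x(-10, -55)) = (9887/6 + 29091)*(19061 + sqrt(3 - 55)) = 184433*(19061 + sqrt(-52))/6 = 184433*(19061 + 2*I*sqrt(13))/6 = 3515477413/6 + 184433*I*sqrt(13)/3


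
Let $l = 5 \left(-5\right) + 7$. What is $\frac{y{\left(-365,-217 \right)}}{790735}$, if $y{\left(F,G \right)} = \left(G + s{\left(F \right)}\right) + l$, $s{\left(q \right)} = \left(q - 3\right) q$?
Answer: $\frac{26817}{158147} \approx 0.16957$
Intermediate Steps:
$s{\left(q \right)} = q \left(-3 + q\right)$ ($s{\left(q \right)} = \left(-3 + q\right) q = q \left(-3 + q\right)$)
$l = -18$ ($l = -25 + 7 = -18$)
$y{\left(F,G \right)} = -18 + G + F \left(-3 + F\right)$ ($y{\left(F,G \right)} = \left(G + F \left(-3 + F\right)\right) - 18 = -18 + G + F \left(-3 + F\right)$)
$\frac{y{\left(-365,-217 \right)}}{790735} = \frac{-18 - 217 - 365 \left(-3 - 365\right)}{790735} = \left(-18 - 217 - -134320\right) \frac{1}{790735} = \left(-18 - 217 + 134320\right) \frac{1}{790735} = 134085 \cdot \frac{1}{790735} = \frac{26817}{158147}$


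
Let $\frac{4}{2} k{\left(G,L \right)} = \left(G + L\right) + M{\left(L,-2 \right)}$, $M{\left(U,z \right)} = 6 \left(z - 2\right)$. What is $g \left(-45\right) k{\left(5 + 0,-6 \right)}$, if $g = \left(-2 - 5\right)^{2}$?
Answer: $\frac{55125}{2} \approx 27563.0$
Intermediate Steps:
$M{\left(U,z \right)} = -12 + 6 z$ ($M{\left(U,z \right)} = 6 \left(-2 + z\right) = -12 + 6 z$)
$k{\left(G,L \right)} = -12 + \frac{G}{2} + \frac{L}{2}$ ($k{\left(G,L \right)} = \frac{\left(G + L\right) + \left(-12 + 6 \left(-2\right)\right)}{2} = \frac{\left(G + L\right) - 24}{2} = \frac{-24 + G + L}{2} = -12 + \frac{G}{2} + \frac{L}{2}$)
$g = 49$ ($g = \left(-7\right)^{2} = 49$)
$g \left(-45\right) k{\left(5 + 0,-6 \right)} = 49 \left(-45\right) \left(-12 + \frac{5 + 0}{2} + \frac{1}{2} \left(-6\right)\right) = - 2205 \left(-12 + \frac{1}{2} \cdot 5 - 3\right) = - 2205 \left(-12 + \frac{5}{2} - 3\right) = \left(-2205\right) \left(- \frac{25}{2}\right) = \frac{55125}{2}$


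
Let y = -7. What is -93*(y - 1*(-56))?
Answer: -4557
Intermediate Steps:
-93*(y - 1*(-56)) = -93*(-7 - 1*(-56)) = -93*(-7 + 56) = -93*49 = -4557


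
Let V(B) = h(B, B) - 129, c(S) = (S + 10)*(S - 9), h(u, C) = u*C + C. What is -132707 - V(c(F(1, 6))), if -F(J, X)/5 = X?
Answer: -741758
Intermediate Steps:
h(u, C) = C + C*u (h(u, C) = C*u + C = C + C*u)
F(J, X) = -5*X
c(S) = (-9 + S)*(10 + S) (c(S) = (10 + S)*(-9 + S) = (-9 + S)*(10 + S))
V(B) = -129 + B*(1 + B) (V(B) = B*(1 + B) - 129 = -129 + B*(1 + B))
-132707 - V(c(F(1, 6))) = -132707 - (-129 + (-90 - 5*6 + (-5*6)**2)*(1 + (-90 - 5*6 + (-5*6)**2))) = -132707 - (-129 + (-90 - 30 + (-30)**2)*(1 + (-90 - 30 + (-30)**2))) = -132707 - (-129 + (-90 - 30 + 900)*(1 + (-90 - 30 + 900))) = -132707 - (-129 + 780*(1 + 780)) = -132707 - (-129 + 780*781) = -132707 - (-129 + 609180) = -132707 - 1*609051 = -132707 - 609051 = -741758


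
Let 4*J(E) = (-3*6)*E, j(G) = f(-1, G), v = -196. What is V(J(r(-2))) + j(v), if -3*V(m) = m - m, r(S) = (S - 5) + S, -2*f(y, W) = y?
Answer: ½ ≈ 0.50000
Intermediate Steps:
f(y, W) = -y/2
j(G) = ½ (j(G) = -½*(-1) = ½)
r(S) = -5 + 2*S (r(S) = (-5 + S) + S = -5 + 2*S)
J(E) = -9*E/2 (J(E) = ((-3*6)*E)/4 = (-18*E)/4 = -9*E/2)
V(m) = 0 (V(m) = -(m - m)/3 = -⅓*0 = 0)
V(J(r(-2))) + j(v) = 0 + ½ = ½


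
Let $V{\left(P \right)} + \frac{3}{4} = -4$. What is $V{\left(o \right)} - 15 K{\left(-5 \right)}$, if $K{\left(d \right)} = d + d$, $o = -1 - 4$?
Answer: $\frac{581}{4} \approx 145.25$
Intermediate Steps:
$o = -5$
$K{\left(d \right)} = 2 d$
$V{\left(P \right)} = - \frac{19}{4}$ ($V{\left(P \right)} = - \frac{3}{4} - 4 = - \frac{19}{4}$)
$V{\left(o \right)} - 15 K{\left(-5 \right)} = - \frac{19}{4} - 15 \cdot 2 \left(-5\right) = - \frac{19}{4} - -150 = - \frac{19}{4} + 150 = \frac{581}{4}$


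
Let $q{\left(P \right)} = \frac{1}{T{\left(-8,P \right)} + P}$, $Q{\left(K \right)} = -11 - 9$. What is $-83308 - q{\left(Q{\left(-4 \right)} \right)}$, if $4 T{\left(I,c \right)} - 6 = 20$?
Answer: $- \frac{2249314}{27} \approx -83308.0$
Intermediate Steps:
$T{\left(I,c \right)} = \frac{13}{2}$ ($T{\left(I,c \right)} = \frac{3}{2} + \frac{1}{4} \cdot 20 = \frac{3}{2} + 5 = \frac{13}{2}$)
$Q{\left(K \right)} = -20$ ($Q{\left(K \right)} = -11 - 9 = -20$)
$q{\left(P \right)} = \frac{1}{\frac{13}{2} + P}$
$-83308 - q{\left(Q{\left(-4 \right)} \right)} = -83308 - \frac{2}{13 + 2 \left(-20\right)} = -83308 - \frac{2}{13 - 40} = -83308 - \frac{2}{-27} = -83308 - 2 \left(- \frac{1}{27}\right) = -83308 - - \frac{2}{27} = -83308 + \frac{2}{27} = - \frac{2249314}{27}$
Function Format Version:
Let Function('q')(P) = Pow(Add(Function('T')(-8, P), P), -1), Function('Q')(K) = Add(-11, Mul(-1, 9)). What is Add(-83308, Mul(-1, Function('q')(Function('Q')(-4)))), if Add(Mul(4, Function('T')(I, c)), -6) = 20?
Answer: Rational(-2249314, 27) ≈ -83308.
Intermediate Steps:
Function('T')(I, c) = Rational(13, 2) (Function('T')(I, c) = Add(Rational(3, 2), Mul(Rational(1, 4), 20)) = Add(Rational(3, 2), 5) = Rational(13, 2))
Function('Q')(K) = -20 (Function('Q')(K) = Add(-11, -9) = -20)
Function('q')(P) = Pow(Add(Rational(13, 2), P), -1)
Add(-83308, Mul(-1, Function('q')(Function('Q')(-4)))) = Add(-83308, Mul(-1, Mul(2, Pow(Add(13, Mul(2, -20)), -1)))) = Add(-83308, Mul(-1, Mul(2, Pow(Add(13, -40), -1)))) = Add(-83308, Mul(-1, Mul(2, Pow(-27, -1)))) = Add(-83308, Mul(-1, Mul(2, Rational(-1, 27)))) = Add(-83308, Mul(-1, Rational(-2, 27))) = Add(-83308, Rational(2, 27)) = Rational(-2249314, 27)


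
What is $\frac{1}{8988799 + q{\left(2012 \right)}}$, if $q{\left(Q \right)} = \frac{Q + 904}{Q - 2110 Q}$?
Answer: $\frac{353609}{3178520225348} \approx 1.1125 \cdot 10^{-7}$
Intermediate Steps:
$q{\left(Q \right)} = - \frac{904 + Q}{2109 Q}$ ($q{\left(Q \right)} = \frac{904 + Q}{\left(-2109\right) Q} = \left(904 + Q\right) \left(- \frac{1}{2109 Q}\right) = - \frac{904 + Q}{2109 Q}$)
$\frac{1}{8988799 + q{\left(2012 \right)}} = \frac{1}{8988799 + \frac{-904 - 2012}{2109 \cdot 2012}} = \frac{1}{8988799 + \frac{1}{2109} \cdot \frac{1}{2012} \left(-904 - 2012\right)} = \frac{1}{8988799 + \frac{1}{2109} \cdot \frac{1}{2012} \left(-2916\right)} = \frac{1}{8988799 - \frac{243}{353609}} = \frac{1}{\frac{3178520225348}{353609}} = \frac{353609}{3178520225348}$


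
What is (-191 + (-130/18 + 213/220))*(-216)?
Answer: 2343378/55 ≈ 42607.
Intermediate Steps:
(-191 + (-130/18 + 213/220))*(-216) = (-191 + (-130*1/18 + 213*(1/220)))*(-216) = (-191 + (-65/9 + 213/220))*(-216) = (-191 - 12383/1980)*(-216) = -390563/1980*(-216) = 2343378/55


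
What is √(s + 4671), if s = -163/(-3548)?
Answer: √14700136577/1774 ≈ 68.345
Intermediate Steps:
s = 163/3548 (s = -163*(-1/3548) = 163/3548 ≈ 0.045941)
√(s + 4671) = √(163/3548 + 4671) = √(16572871/3548) = √14700136577/1774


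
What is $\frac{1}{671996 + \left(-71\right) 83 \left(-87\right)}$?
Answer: $\frac{1}{1184687} \approx 8.441 \cdot 10^{-7}$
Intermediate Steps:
$\frac{1}{671996 + \left(-71\right) 83 \left(-87\right)} = \frac{1}{671996 - -512691} = \frac{1}{671996 + 512691} = \frac{1}{1184687}$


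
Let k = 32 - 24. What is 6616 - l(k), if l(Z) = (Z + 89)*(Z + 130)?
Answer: -6770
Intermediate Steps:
k = 8
l(Z) = (89 + Z)*(130 + Z)
6616 - l(k) = 6616 - (11570 + 8² + 219*8) = 6616 - (11570 + 64 + 1752) = 6616 - 1*13386 = 6616 - 13386 = -6770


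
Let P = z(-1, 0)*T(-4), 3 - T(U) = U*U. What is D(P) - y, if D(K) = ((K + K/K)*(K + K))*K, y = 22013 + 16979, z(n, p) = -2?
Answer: -2488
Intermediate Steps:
T(U) = 3 - U**2 (T(U) = 3 - U*U = 3 - U**2)
y = 38992
P = 26 (P = -2*(3 - 1*(-4)**2) = -2*(3 - 1*16) = -2*(3 - 16) = -2*(-13) = 26)
D(K) = 2*K**2*(1 + K) (D(K) = ((K + 1)*(2*K))*K = ((1 + K)*(2*K))*K = (2*K*(1 + K))*K = 2*K**2*(1 + K))
D(P) - y = 2*26**2*(1 + 26) - 1*38992 = 2*676*27 - 38992 = 36504 - 38992 = -2488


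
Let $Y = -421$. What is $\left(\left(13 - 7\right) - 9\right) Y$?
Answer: $1263$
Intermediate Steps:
$\left(\left(13 - 7\right) - 9\right) Y = \left(\left(13 - 7\right) - 9\right) \left(-421\right) = \left(6 - 9\right) \left(-421\right) = \left(-3\right) \left(-421\right) = 1263$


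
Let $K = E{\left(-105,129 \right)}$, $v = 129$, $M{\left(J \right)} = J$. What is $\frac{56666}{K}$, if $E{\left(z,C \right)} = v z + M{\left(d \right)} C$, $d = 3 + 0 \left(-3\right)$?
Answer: $- \frac{28333}{6579} \approx -4.3066$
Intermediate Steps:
$d = 3$ ($d = 3 + 0 = 3$)
$E{\left(z,C \right)} = 3 C + 129 z$ ($E{\left(z,C \right)} = 129 z + 3 C = 3 C + 129 z$)
$K = -13158$ ($K = 3 \cdot 129 + 129 \left(-105\right) = 387 - 13545 = -13158$)
$\frac{56666}{K} = \frac{56666}{-13158} = 56666 \left(- \frac{1}{13158}\right) = - \frac{28333}{6579}$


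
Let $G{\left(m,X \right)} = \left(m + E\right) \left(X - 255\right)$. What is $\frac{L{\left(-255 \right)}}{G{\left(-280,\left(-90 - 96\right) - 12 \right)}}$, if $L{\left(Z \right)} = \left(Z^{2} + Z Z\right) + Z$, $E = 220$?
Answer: $\frac{8653}{1812} \approx 4.7754$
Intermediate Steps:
$G{\left(m,X \right)} = \left(-255 + X\right) \left(220 + m\right)$ ($G{\left(m,X \right)} = \left(m + 220\right) \left(X - 255\right) = \left(220 + m\right) \left(-255 + X\right) = \left(-255 + X\right) \left(220 + m\right)$)
$L{\left(Z \right)} = Z + 2 Z^{2}$ ($L{\left(Z \right)} = \left(Z^{2} + Z^{2}\right) + Z = 2 Z^{2} + Z = Z + 2 Z^{2}$)
$\frac{L{\left(-255 \right)}}{G{\left(-280,\left(-90 - 96\right) - 12 \right)}} = \frac{\left(-255\right) \left(1 + 2 \left(-255\right)\right)}{-56100 - -71400 + 220 \left(\left(-90 - 96\right) - 12\right) + \left(\left(-90 - 96\right) - 12\right) \left(-280\right)} = \frac{\left(-255\right) \left(1 - 510\right)}{-56100 + 71400 + 220 \left(-186 - 12\right) + \left(-186 - 12\right) \left(-280\right)} = \frac{\left(-255\right) \left(-509\right)}{-56100 + 71400 + 220 \left(-198\right) - -55440} = \frac{129795}{-56100 + 71400 - 43560 + 55440} = \frac{129795}{27180} = 129795 \cdot \frac{1}{27180} = \frac{8653}{1812}$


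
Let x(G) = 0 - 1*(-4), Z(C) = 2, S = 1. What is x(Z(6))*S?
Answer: 4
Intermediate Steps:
x(G) = 4 (x(G) = 0 + 4 = 4)
x(Z(6))*S = 4*1 = 4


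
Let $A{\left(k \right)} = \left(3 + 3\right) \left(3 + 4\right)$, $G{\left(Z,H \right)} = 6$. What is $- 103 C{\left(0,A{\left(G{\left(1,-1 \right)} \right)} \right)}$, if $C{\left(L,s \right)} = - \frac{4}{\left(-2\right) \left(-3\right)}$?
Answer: $\frac{206}{3} \approx 68.667$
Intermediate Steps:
$A{\left(k \right)} = 42$ ($A{\left(k \right)} = 6 \cdot 7 = 42$)
$C{\left(L,s \right)} = - \frac{2}{3}$ ($C{\left(L,s \right)} = - \frac{4}{6} = \left(-4\right) \frac{1}{6} = - \frac{2}{3}$)
$- 103 C{\left(0,A{\left(G{\left(1,-1 \right)} \right)} \right)} = \left(-103\right) \left(- \frac{2}{3}\right) = \frac{206}{3}$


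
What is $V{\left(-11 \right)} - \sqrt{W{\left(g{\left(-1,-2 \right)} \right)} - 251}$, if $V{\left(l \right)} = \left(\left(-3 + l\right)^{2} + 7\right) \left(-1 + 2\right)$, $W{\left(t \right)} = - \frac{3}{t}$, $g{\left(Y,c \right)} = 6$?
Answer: $203 - \frac{i \sqrt{1006}}{2} \approx 203.0 - 15.859 i$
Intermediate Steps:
$V{\left(l \right)} = 7 + \left(-3 + l\right)^{2}$ ($V{\left(l \right)} = \left(7 + \left(-3 + l\right)^{2}\right) 1 = 7 + \left(-3 + l\right)^{2}$)
$V{\left(-11 \right)} - \sqrt{W{\left(g{\left(-1,-2 \right)} \right)} - 251} = \left(7 + \left(-3 - 11\right)^{2}\right) - \sqrt{- \frac{3}{6} - 251} = \left(7 + \left(-14\right)^{2}\right) - \sqrt{\left(-3\right) \frac{1}{6} - 251} = \left(7 + 196\right) - \sqrt{- \frac{1}{2} - 251} = 203 - \sqrt{- \frac{503}{2}} = 203 - \frac{i \sqrt{1006}}{2}$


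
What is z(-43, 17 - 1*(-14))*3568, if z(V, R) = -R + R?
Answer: 0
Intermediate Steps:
z(V, R) = 0
z(-43, 17 - 1*(-14))*3568 = 0*3568 = 0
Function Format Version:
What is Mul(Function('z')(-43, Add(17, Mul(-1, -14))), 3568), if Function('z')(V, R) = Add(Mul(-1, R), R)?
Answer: 0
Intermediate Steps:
Function('z')(V, R) = 0
Mul(Function('z')(-43, Add(17, Mul(-1, -14))), 3568) = Mul(0, 3568) = 0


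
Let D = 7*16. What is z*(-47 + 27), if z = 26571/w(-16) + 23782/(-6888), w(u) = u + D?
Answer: -37653745/6888 ≈ -5466.6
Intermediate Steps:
D = 112
w(u) = 112 + u (w(u) = u + 112 = 112 + u)
z = 7530749/27552 (z = 26571/(112 - 16) + 23782/(-6888) = 26571/96 + 23782*(-1/6888) = 26571*(1/96) - 11891/3444 = 8857/32 - 11891/3444 = 7530749/27552 ≈ 273.33)
z*(-47 + 27) = 7530749*(-47 + 27)/27552 = (7530749/27552)*(-20) = -37653745/6888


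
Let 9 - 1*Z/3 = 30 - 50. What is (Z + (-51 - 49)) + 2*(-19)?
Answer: -51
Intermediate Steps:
Z = 87 (Z = 27 - 3*(30 - 50) = 27 - 3*(-20) = 27 + 60 = 87)
(Z + (-51 - 49)) + 2*(-19) = (87 + (-51 - 49)) + 2*(-19) = (87 - 100) - 38 = -13 - 38 = -51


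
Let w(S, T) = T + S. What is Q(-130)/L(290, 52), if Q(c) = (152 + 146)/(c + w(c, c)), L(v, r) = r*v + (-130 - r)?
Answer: -149/2905110 ≈ -5.1289e-5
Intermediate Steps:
L(v, r) = -130 - r + r*v
w(S, T) = S + T
Q(c) = 298/(3*c) (Q(c) = (152 + 146)/(c + (c + c)) = 298/(c + 2*c) = 298/((3*c)) = 298*(1/(3*c)) = 298/(3*c))
Q(-130)/L(290, 52) = ((298/3)/(-130))/(-130 - 1*52 + 52*290) = ((298/3)*(-1/130))/(-130 - 52 + 15080) = -149/195/14898 = -149/195*1/14898 = -149/2905110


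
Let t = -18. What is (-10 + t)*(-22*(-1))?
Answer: -616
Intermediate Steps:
(-10 + t)*(-22*(-1)) = (-10 - 18)*(-22*(-1)) = -28*22 = -616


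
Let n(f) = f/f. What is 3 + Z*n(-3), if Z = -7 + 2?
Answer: -2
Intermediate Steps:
n(f) = 1
Z = -5
3 + Z*n(-3) = 3 - 5*1 = 3 - 5 = -2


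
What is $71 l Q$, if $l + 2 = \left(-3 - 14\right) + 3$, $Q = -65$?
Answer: $73840$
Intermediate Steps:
$l = -16$ ($l = -2 + \left(\left(-3 - 14\right) + 3\right) = -2 + \left(-17 + 3\right) = -2 - 14 = -16$)
$71 l Q = 71 \left(-16\right) \left(-65\right) = \left(-1136\right) \left(-65\right) = 73840$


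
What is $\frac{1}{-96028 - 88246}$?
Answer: $- \frac{1}{184274} \approx -5.4267 \cdot 10^{-6}$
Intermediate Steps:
$\frac{1}{-96028 - 88246} = \frac{1}{-184274} = - \frac{1}{184274}$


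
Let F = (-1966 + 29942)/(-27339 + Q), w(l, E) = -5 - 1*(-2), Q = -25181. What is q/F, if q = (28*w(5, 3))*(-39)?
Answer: -1654380/269 ≈ -6150.1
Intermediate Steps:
w(l, E) = -3 (w(l, E) = -5 + 2 = -3)
q = 3276 (q = (28*(-3))*(-39) = -84*(-39) = 3276)
F = -269/505 (F = (-1966 + 29942)/(-27339 - 25181) = 27976/(-52520) = 27976*(-1/52520) = -269/505 ≈ -0.53267)
q/F = 3276/(-269/505) = 3276*(-505/269) = -1654380/269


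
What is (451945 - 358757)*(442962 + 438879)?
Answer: 82176999108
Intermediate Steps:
(451945 - 358757)*(442962 + 438879) = 93188*881841 = 82176999108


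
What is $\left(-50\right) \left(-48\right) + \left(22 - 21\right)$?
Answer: $2401$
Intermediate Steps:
$\left(-50\right) \left(-48\right) + \left(22 - 21\right) = 2400 + 1 = 2401$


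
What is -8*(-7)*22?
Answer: 1232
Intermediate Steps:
-8*(-7)*22 = 56*22 = 1232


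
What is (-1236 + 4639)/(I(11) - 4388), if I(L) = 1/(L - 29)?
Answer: -61254/78985 ≈ -0.77551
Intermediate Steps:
I(L) = 1/(-29 + L)
(-1236 + 4639)/(I(11) - 4388) = (-1236 + 4639)/(1/(-29 + 11) - 4388) = 3403/(1/(-18) - 4388) = 3403/(-1/18 - 4388) = 3403/(-78985/18) = 3403*(-18/78985) = -61254/78985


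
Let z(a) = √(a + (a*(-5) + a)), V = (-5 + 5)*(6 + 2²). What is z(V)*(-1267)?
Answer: 0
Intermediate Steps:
V = 0 (V = 0*(6 + 4) = 0*10 = 0)
z(a) = √3*√(-a) (z(a) = √(a + (-5*a + a)) = √(a - 4*a) = √(-3*a) = √3*√(-a))
z(V)*(-1267) = (√3*√(-1*0))*(-1267) = (√3*√0)*(-1267) = (√3*0)*(-1267) = 0*(-1267) = 0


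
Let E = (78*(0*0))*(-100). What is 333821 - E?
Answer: 333821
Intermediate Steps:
E = 0 (E = (78*0)*(-100) = 0*(-100) = 0)
333821 - E = 333821 - 1*0 = 333821 + 0 = 333821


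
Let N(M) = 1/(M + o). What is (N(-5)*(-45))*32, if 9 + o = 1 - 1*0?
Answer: 1440/13 ≈ 110.77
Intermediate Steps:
o = -8 (o = -9 + (1 - 1*0) = -9 + (1 + 0) = -9 + 1 = -8)
N(M) = 1/(-8 + M) (N(M) = 1/(M - 8) = 1/(-8 + M))
(N(-5)*(-45))*32 = (-45/(-8 - 5))*32 = (-45/(-13))*32 = -1/13*(-45)*32 = (45/13)*32 = 1440/13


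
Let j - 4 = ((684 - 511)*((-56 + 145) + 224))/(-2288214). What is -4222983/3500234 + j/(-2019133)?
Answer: -4877773342691462396/4042952630845560027 ≈ -1.2065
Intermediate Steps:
j = 9098707/2288214 (j = 4 + ((684 - 511)*((-56 + 145) + 224))/(-2288214) = 4 + (173*(89 + 224))*(-1/2288214) = 4 + (173*313)*(-1/2288214) = 4 + 54149*(-1/2288214) = 4 - 54149/2288214 = 9098707/2288214 ≈ 3.9763)
-4222983/3500234 + j/(-2019133) = -4222983/3500234 + (9098707/2288214)/(-2019133) = -4222983*1/3500234 + (9098707/2288214)*(-1/2019133) = -4222983/3500234 - 9098707/4620208398462 = -4877773342691462396/4042952630845560027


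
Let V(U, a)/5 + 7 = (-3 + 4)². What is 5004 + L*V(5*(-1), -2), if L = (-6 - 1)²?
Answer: 3534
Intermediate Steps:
V(U, a) = -30 (V(U, a) = -35 + 5*(-3 + 4)² = -35 + 5*1² = -35 + 5*1 = -35 + 5 = -30)
L = 49 (L = (-7)² = 49)
5004 + L*V(5*(-1), -2) = 5004 + 49*(-30) = 5004 - 1470 = 3534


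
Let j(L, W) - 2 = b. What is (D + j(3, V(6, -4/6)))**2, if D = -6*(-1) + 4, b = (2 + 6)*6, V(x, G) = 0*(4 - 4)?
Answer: 3600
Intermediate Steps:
V(x, G) = 0 (V(x, G) = 0*0 = 0)
b = 48 (b = 8*6 = 48)
D = 10 (D = 6 + 4 = 10)
j(L, W) = 50 (j(L, W) = 2 + 48 = 50)
(D + j(3, V(6, -4/6)))**2 = (10 + 50)**2 = 60**2 = 3600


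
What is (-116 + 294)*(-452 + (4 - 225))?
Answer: -119794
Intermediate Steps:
(-116 + 294)*(-452 + (4 - 225)) = 178*(-452 - 221) = 178*(-673) = -119794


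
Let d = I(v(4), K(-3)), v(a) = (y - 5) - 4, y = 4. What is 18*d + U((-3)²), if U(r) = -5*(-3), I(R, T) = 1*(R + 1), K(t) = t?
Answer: -57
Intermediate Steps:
v(a) = -5 (v(a) = (4 - 5) - 4 = -1 - 4 = -5)
I(R, T) = 1 + R (I(R, T) = 1*(1 + R) = 1 + R)
U(r) = 15
d = -4 (d = 1 - 5 = -4)
18*d + U((-3)²) = 18*(-4) + 15 = -72 + 15 = -57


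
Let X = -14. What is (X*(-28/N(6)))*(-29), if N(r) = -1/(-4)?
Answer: -45472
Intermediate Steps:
N(r) = ¼ (N(r) = -1*(-¼) = ¼)
(X*(-28/N(6)))*(-29) = -(-392)/¼*(-29) = -(-392)*4*(-29) = -14*(-112)*(-29) = 1568*(-29) = -45472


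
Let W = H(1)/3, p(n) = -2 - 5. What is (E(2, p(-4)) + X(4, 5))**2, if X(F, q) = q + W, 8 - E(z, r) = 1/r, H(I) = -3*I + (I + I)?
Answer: 72361/441 ≈ 164.08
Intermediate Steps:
p(n) = -7
H(I) = -I (H(I) = -3*I + 2*I = -I)
E(z, r) = 8 - 1/r
W = -1/3 (W = -1*1/3 = -1/3 ≈ -0.33333)
X(F, q) = -1/3 + q (X(F, q) = q - 1/3 = -1/3 + q)
(E(2, p(-4)) + X(4, 5))**2 = ((8 - 1/(-7)) + (-1/3 + 5))**2 = ((8 - 1*(-1/7)) + 14/3)**2 = ((8 + 1/7) + 14/3)**2 = (57/7 + 14/3)**2 = (269/21)**2 = 72361/441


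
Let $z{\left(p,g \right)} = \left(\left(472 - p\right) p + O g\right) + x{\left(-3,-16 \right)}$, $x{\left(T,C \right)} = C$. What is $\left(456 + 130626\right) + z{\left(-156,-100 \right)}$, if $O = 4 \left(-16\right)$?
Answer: $39498$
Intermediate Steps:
$O = -64$
$z{\left(p,g \right)} = -16 - 64 g + p \left(472 - p\right)$ ($z{\left(p,g \right)} = \left(\left(472 - p\right) p - 64 g\right) - 16 = \left(p \left(472 - p\right) - 64 g\right) - 16 = \left(- 64 g + p \left(472 - p\right)\right) - 16 = -16 - 64 g + p \left(472 - p\right)$)
$\left(456 + 130626\right) + z{\left(-156,-100 \right)} = \left(456 + 130626\right) - 91584 = 131082 - 91584 = 39498$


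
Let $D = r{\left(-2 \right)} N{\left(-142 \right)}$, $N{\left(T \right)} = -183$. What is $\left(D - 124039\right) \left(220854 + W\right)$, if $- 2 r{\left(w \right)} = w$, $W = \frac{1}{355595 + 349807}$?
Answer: $- \frac{9676325689875299}{352701} \approx -2.7435 \cdot 10^{10}$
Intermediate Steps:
$W = \frac{1}{705402} \approx 1.4176 \cdot 10^{-6}$
$r{\left(w \right)} = - \frac{w}{2}$
$D = -183$ ($D = \left(- \frac{1}{2}\right) \left(-2\right) \left(-183\right) = 1 \left(-183\right) = -183$)
$\left(D - 124039\right) \left(220854 + W\right) = \left(-183 - 124039\right) \left(220854 + \frac{1}{705402}\right) = \left(-124222\right) \frac{155790853309}{705402} = - \frac{9676325689875299}{352701}$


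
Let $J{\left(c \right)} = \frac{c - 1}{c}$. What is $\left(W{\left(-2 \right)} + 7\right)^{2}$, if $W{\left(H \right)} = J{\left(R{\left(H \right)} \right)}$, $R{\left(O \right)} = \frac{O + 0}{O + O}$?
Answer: $36$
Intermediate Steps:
$R{\left(O \right)} = \frac{1}{2}$ ($R{\left(O \right)} = \frac{O}{2 O} = O \frac{1}{2 O} = \frac{1}{2}$)
$J{\left(c \right)} = \frac{-1 + c}{c}$
$W{\left(H \right)} = -1$ ($W{\left(H \right)} = \frac{1}{\frac{1}{2}} \left(-1 + \frac{1}{2}\right) = 2 \left(- \frac{1}{2}\right) = -1$)
$\left(W{\left(-2 \right)} + 7\right)^{2} = \left(-1 + 7\right)^{2} = 6^{2} = 36$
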